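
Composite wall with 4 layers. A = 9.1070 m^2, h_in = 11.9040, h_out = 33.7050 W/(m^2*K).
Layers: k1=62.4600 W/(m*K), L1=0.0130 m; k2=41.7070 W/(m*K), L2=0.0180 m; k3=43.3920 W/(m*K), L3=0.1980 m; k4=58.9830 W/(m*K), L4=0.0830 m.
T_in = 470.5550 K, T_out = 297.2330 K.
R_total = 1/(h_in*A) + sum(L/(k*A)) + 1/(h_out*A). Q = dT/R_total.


R_conv_in = 1/(11.9040*9.1070) = 0.0092
R_1 = 0.0130/(62.4600*9.1070) = 2.2854e-05
R_2 = 0.0180/(41.7070*9.1070) = 4.7390e-05
R_3 = 0.1980/(43.3920*9.1070) = 0.0005
R_4 = 0.0830/(58.9830*9.1070) = 0.0002
R_conv_out = 1/(33.7050*9.1070) = 0.0033
R_total = 0.0132 K/W
Q = 173.3220 / 0.0132 = 13122.5820 W

R_total = 0.0132 K/W, Q = 13122.5820 W


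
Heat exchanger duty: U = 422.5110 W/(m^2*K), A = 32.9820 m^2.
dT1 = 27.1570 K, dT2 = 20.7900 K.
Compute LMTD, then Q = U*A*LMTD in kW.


LMTD = 23.8319 K
Q = 422.5110 * 32.9820 * 23.8319 = 332103.8968 W = 332.1039 kW

332.1039 kW


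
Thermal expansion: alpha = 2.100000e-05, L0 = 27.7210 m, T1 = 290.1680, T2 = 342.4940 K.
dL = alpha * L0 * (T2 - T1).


dT = 52.3260 K
dL = 2.100000e-05 * 27.7210 * 52.3260 = 0.030461 m
L_final = 27.751461 m

dL = 0.030461 m


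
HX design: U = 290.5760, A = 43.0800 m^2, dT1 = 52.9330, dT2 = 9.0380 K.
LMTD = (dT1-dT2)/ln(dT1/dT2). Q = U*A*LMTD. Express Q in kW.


LMTD = 24.8333 K
Q = 290.5760 * 43.0800 * 24.8333 = 310863.1090 W = 310.8631 kW

310.8631 kW


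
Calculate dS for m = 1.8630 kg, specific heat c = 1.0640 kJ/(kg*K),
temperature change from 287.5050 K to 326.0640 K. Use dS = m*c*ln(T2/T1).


T2/T1 = 1.1341
ln(T2/T1) = 0.1259
dS = 1.8630 * 1.0640 * 0.1259 = 0.2495 kJ/K

0.2495 kJ/K


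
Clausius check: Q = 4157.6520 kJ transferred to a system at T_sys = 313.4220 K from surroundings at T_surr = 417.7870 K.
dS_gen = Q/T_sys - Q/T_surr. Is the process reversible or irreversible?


dS_sys = 4157.6520/313.4220 = 13.2653 kJ/K
dS_surr = -4157.6520/417.7870 = -9.9516 kJ/K
dS_gen = 13.2653 - 9.9516 = 3.3137 kJ/K (irreversible)

dS_gen = 3.3137 kJ/K, irreversible


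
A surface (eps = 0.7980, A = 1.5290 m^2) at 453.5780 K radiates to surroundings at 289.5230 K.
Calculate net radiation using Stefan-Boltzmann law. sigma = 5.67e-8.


T^4 = 4.2326e+10
Tsurr^4 = 7.0264e+09
Q = 0.7980 * 5.67e-8 * 1.5290 * 3.5300e+10 = 2442.1041 W

2442.1041 W


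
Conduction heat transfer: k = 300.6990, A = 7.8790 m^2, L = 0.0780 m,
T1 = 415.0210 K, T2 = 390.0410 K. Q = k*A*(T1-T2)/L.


dT = 24.9800 K
Q = 300.6990 * 7.8790 * 24.9800 / 0.0780 = 758753.8638 W

758753.8638 W


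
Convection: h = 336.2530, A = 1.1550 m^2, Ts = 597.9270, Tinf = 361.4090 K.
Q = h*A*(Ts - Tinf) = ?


dT = 236.5180 K
Q = 336.2530 * 1.1550 * 236.5180 = 91857.0195 W

91857.0195 W


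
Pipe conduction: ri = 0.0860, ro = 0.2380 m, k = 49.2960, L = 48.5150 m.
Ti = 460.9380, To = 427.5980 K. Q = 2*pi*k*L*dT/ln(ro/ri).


dT = 33.3400 K
ln(ro/ri) = 1.0179
Q = 2*pi*49.2960*48.5150*33.3400 / 1.0179 = 492173.3479 W

492173.3479 W


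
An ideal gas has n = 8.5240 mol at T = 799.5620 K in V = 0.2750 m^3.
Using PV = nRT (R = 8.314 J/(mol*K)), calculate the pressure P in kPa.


P = nRT/V = 8.5240 * 8.314 * 799.5620 / 0.2750
= 56663.7884 / 0.2750 = 206050.1396 Pa = 206.0501 kPa

206.0501 kPa


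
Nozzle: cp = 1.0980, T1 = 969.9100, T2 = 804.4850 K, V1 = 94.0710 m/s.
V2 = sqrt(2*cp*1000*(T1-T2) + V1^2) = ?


dT = 165.4250 K
2*cp*1000*dT = 363273.3000
V1^2 = 8849.3530
V2 = sqrt(372122.6530) = 610.0186 m/s

610.0186 m/s


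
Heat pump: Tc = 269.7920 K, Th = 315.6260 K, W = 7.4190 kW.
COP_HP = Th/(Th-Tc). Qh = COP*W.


COP = 315.6260 / 45.8340 = 6.8863
Qh = 6.8863 * 7.4190 = 51.0894 kW

COP = 6.8863, Qh = 51.0894 kW


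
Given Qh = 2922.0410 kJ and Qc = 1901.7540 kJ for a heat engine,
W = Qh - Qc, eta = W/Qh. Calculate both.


W = 2922.0410 - 1901.7540 = 1020.2870 kJ
eta = 1020.2870 / 2922.0410 = 0.3492 = 34.9169%

W = 1020.2870 kJ, eta = 34.9169%


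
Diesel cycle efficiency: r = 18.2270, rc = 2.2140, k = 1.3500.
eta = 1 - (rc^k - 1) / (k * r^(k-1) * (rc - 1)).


r^(k-1) = 2.7622
rc^k = 2.9241
eta = 0.5750 = 57.4968%

57.4968%


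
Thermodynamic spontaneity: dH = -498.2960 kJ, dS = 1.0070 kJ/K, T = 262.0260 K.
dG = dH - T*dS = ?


T*dS = 262.0260 * 1.0070 = 263.8602 kJ
dG = -498.2960 - 263.8602 = -762.1562 kJ (spontaneous)

dG = -762.1562 kJ, spontaneous


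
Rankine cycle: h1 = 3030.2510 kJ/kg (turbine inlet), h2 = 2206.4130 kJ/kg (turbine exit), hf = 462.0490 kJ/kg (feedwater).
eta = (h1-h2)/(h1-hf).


W = 823.8380 kJ/kg
Q_in = 2568.2020 kJ/kg
eta = 0.3208 = 32.0784%

eta = 32.0784%


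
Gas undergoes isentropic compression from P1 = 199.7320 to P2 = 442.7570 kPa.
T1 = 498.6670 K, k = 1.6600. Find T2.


(k-1)/k = 0.3976
(P2/P1)^exp = 1.3723
T2 = 498.6670 * 1.3723 = 684.3286 K

684.3286 K


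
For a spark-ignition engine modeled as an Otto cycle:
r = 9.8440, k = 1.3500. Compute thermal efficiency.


r^(k-1) = 2.2264
eta = 1 - 1/2.2264 = 0.5509 = 55.0852%

55.0852%


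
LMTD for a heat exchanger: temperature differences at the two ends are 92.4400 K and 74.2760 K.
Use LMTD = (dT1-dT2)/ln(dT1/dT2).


dT1/dT2 = 1.2445
ln(dT1/dT2) = 0.2188
LMTD = 18.1640 / 0.2188 = 83.0271 K

83.0271 K


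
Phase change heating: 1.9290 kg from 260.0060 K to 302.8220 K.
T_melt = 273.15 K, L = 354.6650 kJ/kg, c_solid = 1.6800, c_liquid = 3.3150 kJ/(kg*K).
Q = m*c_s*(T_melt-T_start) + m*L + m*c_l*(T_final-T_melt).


Q1 (sensible, solid) = 1.9290 * 1.6800 * 13.1440 = 42.5960 kJ
Q2 (latent) = 1.9290 * 354.6650 = 684.1488 kJ
Q3 (sensible, liquid) = 1.9290 * 3.3150 * 29.6720 = 189.7416 kJ
Q_total = 916.4864 kJ

916.4864 kJ


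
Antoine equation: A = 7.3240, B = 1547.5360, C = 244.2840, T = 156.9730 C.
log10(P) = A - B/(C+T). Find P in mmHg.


C+T = 401.2570
B/(C+T) = 3.8567
log10(P) = 7.3240 - 3.8567 = 3.4673
P = 10^3.4673 = 2932.7817 mmHg

2932.7817 mmHg


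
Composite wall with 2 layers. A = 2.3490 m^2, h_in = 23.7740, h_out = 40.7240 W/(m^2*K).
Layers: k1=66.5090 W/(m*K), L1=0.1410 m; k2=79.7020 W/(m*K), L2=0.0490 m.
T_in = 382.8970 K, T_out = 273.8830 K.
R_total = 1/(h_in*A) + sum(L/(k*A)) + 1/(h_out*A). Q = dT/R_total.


R_conv_in = 1/(23.7740*2.3490) = 0.0179
R_1 = 0.1410/(66.5090*2.3490) = 0.0009
R_2 = 0.0490/(79.7020*2.3490) = 0.0003
R_conv_out = 1/(40.7240*2.3490) = 0.0105
R_total = 0.0295 K/W
Q = 109.0140 / 0.0295 = 3692.3204 W

R_total = 0.0295 K/W, Q = 3692.3204 W


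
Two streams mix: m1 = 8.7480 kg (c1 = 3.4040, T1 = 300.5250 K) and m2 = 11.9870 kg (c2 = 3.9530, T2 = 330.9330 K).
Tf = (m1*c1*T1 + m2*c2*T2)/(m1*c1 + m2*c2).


num = 24630.2226
den = 77.1628
Tf = 319.1981 K

319.1981 K


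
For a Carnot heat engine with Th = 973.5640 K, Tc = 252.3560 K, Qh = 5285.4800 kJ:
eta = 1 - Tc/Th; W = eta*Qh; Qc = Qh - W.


eta = 1 - 252.3560/973.5640 = 0.7408
W = 0.7408 * 5285.4800 = 3915.4390 kJ
Qc = 5285.4800 - 3915.4390 = 1370.0410 kJ

eta = 74.0792%, W = 3915.4390 kJ, Qc = 1370.0410 kJ


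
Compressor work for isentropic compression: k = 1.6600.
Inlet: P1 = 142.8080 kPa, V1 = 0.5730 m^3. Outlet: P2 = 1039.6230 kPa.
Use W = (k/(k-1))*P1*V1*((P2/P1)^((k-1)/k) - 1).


(k-1)/k = 0.3976
(P2/P1)^exp = 2.2018
W = 2.5152 * 142.8080 * 0.5730 * (2.2018 - 1) = 247.3390 kJ

247.3390 kJ


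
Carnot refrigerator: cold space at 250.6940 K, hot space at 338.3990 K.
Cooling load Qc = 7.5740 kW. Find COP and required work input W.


COP = 250.6940 / 87.7050 = 2.8584
W = 7.5740 / 2.8584 = 2.6498 kW

COP = 2.8584, W = 2.6498 kW


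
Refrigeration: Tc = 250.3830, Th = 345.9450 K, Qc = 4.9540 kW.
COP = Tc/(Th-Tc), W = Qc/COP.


COP = 250.3830 / 95.5620 = 2.6201
W = 4.9540 / 2.6201 = 1.8908 kW

COP = 2.6201, W = 1.8908 kW


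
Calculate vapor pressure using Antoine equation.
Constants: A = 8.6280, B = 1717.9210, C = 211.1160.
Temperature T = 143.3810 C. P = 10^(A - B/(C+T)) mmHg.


C+T = 354.4970
B/(C+T) = 4.8461
log10(P) = 8.6280 - 4.8461 = 3.7819
P = 10^3.7819 = 6052.2868 mmHg

6052.2868 mmHg


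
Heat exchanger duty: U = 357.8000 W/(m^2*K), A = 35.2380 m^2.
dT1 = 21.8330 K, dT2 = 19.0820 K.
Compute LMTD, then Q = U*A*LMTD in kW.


LMTD = 20.4266 K
Q = 357.8000 * 35.2380 * 20.4266 = 257542.2038 W = 257.5422 kW

257.5422 kW


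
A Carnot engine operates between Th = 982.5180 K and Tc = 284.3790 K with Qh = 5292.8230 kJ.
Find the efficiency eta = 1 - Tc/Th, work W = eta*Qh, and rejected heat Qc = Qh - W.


eta = 1 - 284.3790/982.5180 = 0.7106
W = 0.7106 * 5292.8230 = 3760.8738 kJ
Qc = 5292.8230 - 3760.8738 = 1531.9492 kJ

eta = 71.0561%, W = 3760.8738 kJ, Qc = 1531.9492 kJ


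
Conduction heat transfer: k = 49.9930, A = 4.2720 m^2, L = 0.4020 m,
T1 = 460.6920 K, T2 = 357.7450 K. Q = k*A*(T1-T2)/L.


dT = 102.9470 K
Q = 49.9930 * 4.2720 * 102.9470 / 0.4020 = 54692.5390 W

54692.5390 W


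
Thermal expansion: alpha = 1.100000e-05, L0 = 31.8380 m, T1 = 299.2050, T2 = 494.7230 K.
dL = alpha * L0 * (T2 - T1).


dT = 195.5180 K
dL = 1.100000e-05 * 31.8380 * 195.5180 = 0.068474 m
L_final = 31.906474 m

dL = 0.068474 m


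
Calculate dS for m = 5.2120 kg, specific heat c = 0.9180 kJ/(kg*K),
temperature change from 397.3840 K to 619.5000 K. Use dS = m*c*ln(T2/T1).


T2/T1 = 1.5589
ln(T2/T1) = 0.4440
dS = 5.2120 * 0.9180 * 0.4440 = 2.1244 kJ/K

2.1244 kJ/K


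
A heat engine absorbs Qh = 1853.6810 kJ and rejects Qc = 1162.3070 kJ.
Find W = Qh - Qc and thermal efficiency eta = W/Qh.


W = 1853.6810 - 1162.3070 = 691.3740 kJ
eta = 691.3740 / 1853.6810 = 0.3730 = 37.2974%

W = 691.3740 kJ, eta = 37.2974%


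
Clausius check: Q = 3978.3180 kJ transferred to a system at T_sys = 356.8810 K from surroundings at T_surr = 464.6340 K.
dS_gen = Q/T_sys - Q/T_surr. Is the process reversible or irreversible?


dS_sys = 3978.3180/356.8810 = 11.1475 kJ/K
dS_surr = -3978.3180/464.6340 = -8.5623 kJ/K
dS_gen = 11.1475 - 8.5623 = 2.5852 kJ/K (irreversible)

dS_gen = 2.5852 kJ/K, irreversible


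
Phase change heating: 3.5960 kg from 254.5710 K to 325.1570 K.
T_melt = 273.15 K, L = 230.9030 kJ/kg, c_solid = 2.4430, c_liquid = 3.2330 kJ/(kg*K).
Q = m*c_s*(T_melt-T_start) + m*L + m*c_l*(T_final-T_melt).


Q1 (sensible, solid) = 3.5960 * 2.4430 * 18.5790 = 163.2170 kJ
Q2 (latent) = 3.5960 * 230.9030 = 830.3272 kJ
Q3 (sensible, liquid) = 3.5960 * 3.2330 * 52.0070 = 604.6265 kJ
Q_total = 1598.1707 kJ

1598.1707 kJ


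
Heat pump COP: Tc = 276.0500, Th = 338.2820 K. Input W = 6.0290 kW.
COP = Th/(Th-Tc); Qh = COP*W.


COP = 338.2820 / 62.2320 = 5.4358
Qh = 5.4358 * 6.0290 = 32.7726 kW

COP = 5.4358, Qh = 32.7726 kW


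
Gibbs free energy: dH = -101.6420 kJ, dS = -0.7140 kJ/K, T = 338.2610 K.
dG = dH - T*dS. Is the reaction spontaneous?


T*dS = 338.2610 * -0.7140 = -241.5184 kJ
dG = -101.6420 + 241.5184 = 139.8764 kJ (non-spontaneous)

dG = 139.8764 kJ, non-spontaneous


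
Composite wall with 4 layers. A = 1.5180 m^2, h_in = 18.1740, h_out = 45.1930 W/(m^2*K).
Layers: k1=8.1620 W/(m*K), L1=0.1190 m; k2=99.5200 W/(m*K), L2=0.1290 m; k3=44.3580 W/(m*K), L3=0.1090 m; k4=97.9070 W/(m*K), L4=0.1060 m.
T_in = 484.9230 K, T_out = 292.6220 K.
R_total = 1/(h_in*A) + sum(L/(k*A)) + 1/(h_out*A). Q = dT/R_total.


R_conv_in = 1/(18.1740*1.5180) = 0.0362
R_1 = 0.1190/(8.1620*1.5180) = 0.0096
R_2 = 0.1290/(99.5200*1.5180) = 0.0009
R_3 = 0.1090/(44.3580*1.5180) = 0.0016
R_4 = 0.1060/(97.9070*1.5180) = 0.0007
R_conv_out = 1/(45.1930*1.5180) = 0.0146
R_total = 0.0636 K/W
Q = 192.3010 / 0.0636 = 3022.9086 W

R_total = 0.0636 K/W, Q = 3022.9086 W


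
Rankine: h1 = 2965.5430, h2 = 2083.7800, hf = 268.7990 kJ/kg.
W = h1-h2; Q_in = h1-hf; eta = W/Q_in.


W = 881.7630 kJ/kg
Q_in = 2696.7440 kJ/kg
eta = 0.3270 = 32.6973%

eta = 32.6973%


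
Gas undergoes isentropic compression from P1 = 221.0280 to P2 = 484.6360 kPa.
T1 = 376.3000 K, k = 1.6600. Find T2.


(k-1)/k = 0.3976
(P2/P1)^exp = 1.3664
T2 = 376.3000 * 1.3664 = 514.1620 K

514.1620 K


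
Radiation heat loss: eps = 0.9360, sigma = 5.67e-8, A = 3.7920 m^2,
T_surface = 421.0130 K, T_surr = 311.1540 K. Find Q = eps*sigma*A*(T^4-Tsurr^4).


T^4 = 3.1418e+10
Tsurr^4 = 9.3735e+09
Q = 0.9360 * 5.67e-8 * 3.7920 * 2.2045e+10 = 4436.4190 W

4436.4190 W


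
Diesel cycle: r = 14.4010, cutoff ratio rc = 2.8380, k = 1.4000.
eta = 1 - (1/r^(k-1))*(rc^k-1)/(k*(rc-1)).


r^(k-1) = 2.9064
rc^k = 4.3074
eta = 0.5578 = 55.7759%

55.7759%


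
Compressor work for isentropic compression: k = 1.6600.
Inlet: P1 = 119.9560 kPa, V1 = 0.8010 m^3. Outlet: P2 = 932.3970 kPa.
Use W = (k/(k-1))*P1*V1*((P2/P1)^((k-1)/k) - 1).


(k-1)/k = 0.3976
(P2/P1)^exp = 2.2599
W = 2.5152 * 119.9560 * 0.8010 * (2.2599 - 1) = 304.4726 kJ

304.4726 kJ


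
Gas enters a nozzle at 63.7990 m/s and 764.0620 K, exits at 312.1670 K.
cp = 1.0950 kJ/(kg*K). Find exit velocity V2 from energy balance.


dT = 451.8950 K
2*cp*1000*dT = 989650.0500
V1^2 = 4070.3124
V2 = sqrt(993720.3624) = 996.8552 m/s

996.8552 m/s


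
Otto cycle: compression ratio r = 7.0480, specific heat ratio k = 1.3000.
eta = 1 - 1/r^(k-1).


r^(k-1) = 1.7965
eta = 1 - 1/1.7965 = 0.4434 = 44.3353%

44.3353%


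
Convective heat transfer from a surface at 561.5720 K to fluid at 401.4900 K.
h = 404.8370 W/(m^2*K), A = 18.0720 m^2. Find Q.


dT = 160.0820 K
Q = 404.8370 * 18.0720 * 160.0820 = 1171194.2118 W

1171194.2118 W


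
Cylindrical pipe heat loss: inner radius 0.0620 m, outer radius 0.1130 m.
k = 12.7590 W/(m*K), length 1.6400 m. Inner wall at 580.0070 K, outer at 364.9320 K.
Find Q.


dT = 215.0750 K
ln(ro/ri) = 0.6003
Q = 2*pi*12.7590*1.6400*215.0750 / 0.6003 = 47108.1048 W

47108.1048 W


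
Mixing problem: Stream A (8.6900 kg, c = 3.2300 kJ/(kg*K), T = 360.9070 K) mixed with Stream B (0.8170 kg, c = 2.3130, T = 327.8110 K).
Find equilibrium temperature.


num = 10749.6616
den = 29.9584
Tf = 358.8194 K

358.8194 K


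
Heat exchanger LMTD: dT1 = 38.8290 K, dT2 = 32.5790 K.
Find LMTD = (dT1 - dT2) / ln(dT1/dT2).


dT1/dT2 = 1.1918
ln(dT1/dT2) = 0.1755
LMTD = 6.2500 / 0.1755 = 35.6126 K

35.6126 K


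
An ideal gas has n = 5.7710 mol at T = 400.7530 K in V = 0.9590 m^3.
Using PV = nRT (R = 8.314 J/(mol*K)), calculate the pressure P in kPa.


P = nRT/V = 5.7710 * 8.314 * 400.7530 / 0.9590
= 19228.1666 / 0.9590 = 20050.2259 Pa = 20.0502 kPa

20.0502 kPa


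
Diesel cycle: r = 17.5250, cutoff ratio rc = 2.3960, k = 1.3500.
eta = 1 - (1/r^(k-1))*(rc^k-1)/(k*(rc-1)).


r^(k-1) = 2.7245
rc^k = 3.2532
eta = 0.5612 = 56.1171%

56.1171%


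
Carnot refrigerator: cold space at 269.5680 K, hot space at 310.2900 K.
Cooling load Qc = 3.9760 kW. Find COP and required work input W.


COP = 269.5680 / 40.7220 = 6.6197
W = 3.9760 / 6.6197 = 0.6006 kW

COP = 6.6197, W = 0.6006 kW


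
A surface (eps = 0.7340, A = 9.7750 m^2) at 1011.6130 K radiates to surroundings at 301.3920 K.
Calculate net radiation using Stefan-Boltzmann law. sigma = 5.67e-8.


T^4 = 1.0473e+12
Tsurr^4 = 8.2514e+09
Q = 0.7340 * 5.67e-8 * 9.7750 * 1.0390e+12 = 422686.2774 W

422686.2774 W


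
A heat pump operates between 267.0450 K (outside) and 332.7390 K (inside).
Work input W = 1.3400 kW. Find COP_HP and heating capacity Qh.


COP = 332.7390 / 65.6940 = 5.0650
Qh = 5.0650 * 1.3400 = 6.7871 kW

COP = 5.0650, Qh = 6.7871 kW


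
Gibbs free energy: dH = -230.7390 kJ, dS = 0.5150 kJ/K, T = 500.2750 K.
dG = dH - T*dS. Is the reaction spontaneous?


T*dS = 500.2750 * 0.5150 = 257.6416 kJ
dG = -230.7390 - 257.6416 = -488.3806 kJ (spontaneous)

dG = -488.3806 kJ, spontaneous


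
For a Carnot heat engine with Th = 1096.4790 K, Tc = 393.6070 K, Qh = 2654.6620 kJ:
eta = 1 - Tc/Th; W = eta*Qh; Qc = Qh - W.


eta = 1 - 393.6070/1096.4790 = 0.6410
W = 0.6410 * 2654.6620 = 1701.7085 kJ
Qc = 2654.6620 - 1701.7085 = 952.9535 kJ

eta = 64.1026%, W = 1701.7085 kJ, Qc = 952.9535 kJ


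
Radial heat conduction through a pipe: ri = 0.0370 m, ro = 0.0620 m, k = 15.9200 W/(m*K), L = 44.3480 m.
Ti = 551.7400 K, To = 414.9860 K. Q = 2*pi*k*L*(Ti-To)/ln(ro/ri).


dT = 136.7540 K
ln(ro/ri) = 0.5162
Q = 2*pi*15.9200*44.3480*136.7540 / 0.5162 = 1175182.0519 W

1175182.0519 W


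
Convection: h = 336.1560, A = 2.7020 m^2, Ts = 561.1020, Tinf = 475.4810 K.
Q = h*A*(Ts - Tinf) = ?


dT = 85.6210 K
Q = 336.1560 * 2.7020 * 85.6210 = 77768.9988 W

77768.9988 W


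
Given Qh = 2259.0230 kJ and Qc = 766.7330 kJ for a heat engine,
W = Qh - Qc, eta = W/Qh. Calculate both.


W = 2259.0230 - 766.7330 = 1492.2900 kJ
eta = 1492.2900 / 2259.0230 = 0.6606 = 66.0591%

W = 1492.2900 kJ, eta = 66.0591%


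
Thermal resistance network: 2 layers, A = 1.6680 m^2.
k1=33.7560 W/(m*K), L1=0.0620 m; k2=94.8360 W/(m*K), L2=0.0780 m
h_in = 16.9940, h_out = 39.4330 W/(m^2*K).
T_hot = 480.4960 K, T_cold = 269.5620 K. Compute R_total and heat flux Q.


R_conv_in = 1/(16.9940*1.6680) = 0.0353
R_1 = 0.0620/(33.7560*1.6680) = 0.0011
R_2 = 0.0780/(94.8360*1.6680) = 0.0005
R_conv_out = 1/(39.4330*1.6680) = 0.0152
R_total = 0.0521 K/W
Q = 210.9340 / 0.0521 = 4050.4946 W

R_total = 0.0521 K/W, Q = 4050.4946 W


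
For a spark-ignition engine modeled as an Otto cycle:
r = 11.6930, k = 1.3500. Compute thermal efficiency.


r^(k-1) = 2.3647
eta = 1 - 1/2.3647 = 0.5771 = 57.7111%

57.7111%


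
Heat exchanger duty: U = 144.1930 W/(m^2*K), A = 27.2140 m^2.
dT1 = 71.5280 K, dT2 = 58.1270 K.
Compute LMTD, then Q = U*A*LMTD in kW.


LMTD = 64.5960 K
Q = 144.1930 * 27.2140 * 64.5960 = 253479.0631 W = 253.4791 kW

253.4791 kW


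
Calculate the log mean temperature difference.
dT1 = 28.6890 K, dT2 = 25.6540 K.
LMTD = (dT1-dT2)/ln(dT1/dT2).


dT1/dT2 = 1.1183
ln(dT1/dT2) = 0.1118
LMTD = 3.0350 / 0.1118 = 27.1432 K

27.1432 K


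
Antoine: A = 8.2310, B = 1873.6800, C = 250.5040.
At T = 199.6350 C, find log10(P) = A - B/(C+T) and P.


C+T = 450.1390
B/(C+T) = 4.1624
log10(P) = 8.2310 - 4.1624 = 4.0686
P = 10^4.0686 = 11709.8788 mmHg

11709.8788 mmHg


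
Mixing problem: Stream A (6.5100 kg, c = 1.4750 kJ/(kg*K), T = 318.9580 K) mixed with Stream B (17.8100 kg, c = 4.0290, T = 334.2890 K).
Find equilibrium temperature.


num = 27050.1197
den = 81.3587
Tf = 332.4796 K

332.4796 K


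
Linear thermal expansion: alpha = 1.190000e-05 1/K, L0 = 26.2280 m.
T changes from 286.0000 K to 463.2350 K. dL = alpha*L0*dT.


dT = 177.2350 K
dL = 1.190000e-05 * 26.2280 * 177.2350 = 0.055317 m
L_final = 26.283317 m

dL = 0.055317 m


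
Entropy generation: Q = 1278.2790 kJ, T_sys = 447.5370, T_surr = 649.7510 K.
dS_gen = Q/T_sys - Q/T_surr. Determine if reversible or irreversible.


dS_sys = 1278.2790/447.5370 = 2.8563 kJ/K
dS_surr = -1278.2790/649.7510 = -1.9673 kJ/K
dS_gen = 2.8563 - 1.9673 = 0.8889 kJ/K (irreversible)

dS_gen = 0.8889 kJ/K, irreversible


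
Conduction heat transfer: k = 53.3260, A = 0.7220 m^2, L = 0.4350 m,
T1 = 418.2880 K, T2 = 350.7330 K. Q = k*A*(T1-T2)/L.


dT = 67.5550 K
Q = 53.3260 * 0.7220 * 67.5550 / 0.4350 = 5979.2188 W

5979.2188 W


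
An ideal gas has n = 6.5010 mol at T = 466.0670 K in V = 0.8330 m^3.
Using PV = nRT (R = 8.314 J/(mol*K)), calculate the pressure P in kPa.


P = nRT/V = 6.5010 * 8.314 * 466.0670 / 0.8330
= 25190.6016 / 0.8330 = 30240.8183 Pa = 30.2408 kPa

30.2408 kPa


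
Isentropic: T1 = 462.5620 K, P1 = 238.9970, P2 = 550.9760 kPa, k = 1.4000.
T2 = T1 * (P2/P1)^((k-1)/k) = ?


(k-1)/k = 0.2857
(P2/P1)^exp = 1.2695
T2 = 462.5620 * 1.2695 = 587.2324 K

587.2324 K


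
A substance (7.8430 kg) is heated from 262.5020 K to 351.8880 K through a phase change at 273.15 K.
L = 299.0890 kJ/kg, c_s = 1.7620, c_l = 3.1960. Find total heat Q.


Q1 (sensible, solid) = 7.8430 * 1.7620 * 10.6480 = 147.1486 kJ
Q2 (latent) = 7.8430 * 299.0890 = 2345.7550 kJ
Q3 (sensible, liquid) = 7.8430 * 3.1960 * 78.7380 = 1973.6647 kJ
Q_total = 4466.5683 kJ

4466.5683 kJ


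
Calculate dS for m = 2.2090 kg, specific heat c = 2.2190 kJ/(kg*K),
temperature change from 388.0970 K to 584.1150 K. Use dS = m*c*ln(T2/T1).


T2/T1 = 1.5051
ln(T2/T1) = 0.4088
dS = 2.2090 * 2.2190 * 0.4088 = 2.0041 kJ/K

2.0041 kJ/K


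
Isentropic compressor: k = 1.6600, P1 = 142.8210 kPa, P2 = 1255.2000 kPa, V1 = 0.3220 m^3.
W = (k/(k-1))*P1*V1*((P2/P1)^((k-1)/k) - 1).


(k-1)/k = 0.3976
(P2/P1)^exp = 2.3730
W = 2.5152 * 142.8210 * 0.3220 * (2.3730 - 1) = 158.8093 kJ

158.8093 kJ


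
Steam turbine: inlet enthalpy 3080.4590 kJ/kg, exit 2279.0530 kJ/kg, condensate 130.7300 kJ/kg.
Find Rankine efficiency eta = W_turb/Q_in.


W = 801.4060 kJ/kg
Q_in = 2949.7290 kJ/kg
eta = 0.2717 = 27.1688%

eta = 27.1688%


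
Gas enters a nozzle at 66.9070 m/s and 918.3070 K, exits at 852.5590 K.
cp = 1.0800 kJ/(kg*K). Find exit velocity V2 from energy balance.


dT = 65.7480 K
2*cp*1000*dT = 142015.6800
V1^2 = 4476.5466
V2 = sqrt(146492.2266) = 382.7430 m/s

382.7430 m/s


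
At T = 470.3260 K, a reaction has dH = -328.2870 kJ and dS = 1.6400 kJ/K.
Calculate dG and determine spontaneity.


T*dS = 470.3260 * 1.6400 = 771.3346 kJ
dG = -328.2870 - 771.3346 = -1099.6216 kJ (spontaneous)

dG = -1099.6216 kJ, spontaneous


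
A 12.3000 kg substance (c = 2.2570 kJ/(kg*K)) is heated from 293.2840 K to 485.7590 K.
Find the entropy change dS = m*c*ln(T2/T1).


T2/T1 = 1.6563
ln(T2/T1) = 0.5046
dS = 12.3000 * 2.2570 * 0.5046 = 14.0075 kJ/K

14.0075 kJ/K


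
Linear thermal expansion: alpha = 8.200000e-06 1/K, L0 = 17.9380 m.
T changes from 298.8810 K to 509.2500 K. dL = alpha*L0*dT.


dT = 210.3690 K
dL = 8.200000e-06 * 17.9380 * 210.3690 = 0.030944 m
L_final = 17.968944 m

dL = 0.030944 m


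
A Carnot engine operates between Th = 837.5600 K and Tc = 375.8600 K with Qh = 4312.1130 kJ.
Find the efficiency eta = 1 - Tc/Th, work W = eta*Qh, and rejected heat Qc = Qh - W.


eta = 1 - 375.8600/837.5600 = 0.5512
W = 0.5512 * 4312.1130 = 2377.0268 kJ
Qc = 4312.1130 - 2377.0268 = 1935.0862 kJ

eta = 55.1244%, W = 2377.0268 kJ, Qc = 1935.0862 kJ


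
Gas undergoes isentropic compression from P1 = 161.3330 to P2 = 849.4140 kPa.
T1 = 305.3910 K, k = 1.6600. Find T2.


(k-1)/k = 0.3976
(P2/P1)^exp = 1.9356
T2 = 305.3910 * 1.9356 = 591.1210 K

591.1210 K


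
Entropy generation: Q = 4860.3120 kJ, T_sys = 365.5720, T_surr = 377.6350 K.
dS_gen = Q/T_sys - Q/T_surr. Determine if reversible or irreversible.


dS_sys = 4860.3120/365.5720 = 13.2951 kJ/K
dS_surr = -4860.3120/377.6350 = -12.8704 kJ/K
dS_gen = 13.2951 - 12.8704 = 0.4247 kJ/K (irreversible)

dS_gen = 0.4247 kJ/K, irreversible


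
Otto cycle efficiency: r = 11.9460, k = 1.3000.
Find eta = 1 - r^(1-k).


r^(k-1) = 2.1046
eta = 1 - 1/2.1046 = 0.5248 = 52.4847%

52.4847%


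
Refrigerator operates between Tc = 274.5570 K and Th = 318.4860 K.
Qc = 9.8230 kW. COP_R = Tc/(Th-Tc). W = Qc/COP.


COP = 274.5570 / 43.9290 = 6.2500
W = 9.8230 / 6.2500 = 1.5717 kW

COP = 6.2500, W = 1.5717 kW


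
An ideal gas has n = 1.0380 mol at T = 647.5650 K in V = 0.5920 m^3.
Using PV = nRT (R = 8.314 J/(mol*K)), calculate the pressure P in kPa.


P = nRT/V = 1.0380 * 8.314 * 647.5650 / 0.5920
= 5588.4419 / 0.5920 = 9439.9357 Pa = 9.4399 kPa

9.4399 kPa


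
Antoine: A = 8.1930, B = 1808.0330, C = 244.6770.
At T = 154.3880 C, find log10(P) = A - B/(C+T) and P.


C+T = 399.0650
B/(C+T) = 4.5307
log10(P) = 8.1930 - 4.5307 = 3.6623
P = 10^3.6623 = 4595.4395 mmHg

4595.4395 mmHg


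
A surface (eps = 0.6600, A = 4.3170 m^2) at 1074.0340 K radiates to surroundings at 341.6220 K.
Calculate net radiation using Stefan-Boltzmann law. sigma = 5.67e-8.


T^4 = 1.3307e+12
Tsurr^4 = 1.3620e+10
Q = 0.6600 * 5.67e-8 * 4.3170 * 1.3171e+12 = 212771.2832 W

212771.2832 W


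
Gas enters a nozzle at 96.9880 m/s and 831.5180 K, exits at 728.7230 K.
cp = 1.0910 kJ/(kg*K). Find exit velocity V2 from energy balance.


dT = 102.7950 K
2*cp*1000*dT = 224298.6900
V1^2 = 9406.6721
V2 = sqrt(233705.3621) = 483.4308 m/s

483.4308 m/s


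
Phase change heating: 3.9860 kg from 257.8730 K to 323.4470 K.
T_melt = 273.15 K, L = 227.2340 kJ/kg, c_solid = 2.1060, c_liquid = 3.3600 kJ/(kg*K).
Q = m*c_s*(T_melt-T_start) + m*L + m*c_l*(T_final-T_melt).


Q1 (sensible, solid) = 3.9860 * 2.1060 * 15.2770 = 128.2430 kJ
Q2 (latent) = 3.9860 * 227.2340 = 905.7547 kJ
Q3 (sensible, liquid) = 3.9860 * 3.3600 * 50.2970 = 673.6257 kJ
Q_total = 1707.6235 kJ

1707.6235 kJ


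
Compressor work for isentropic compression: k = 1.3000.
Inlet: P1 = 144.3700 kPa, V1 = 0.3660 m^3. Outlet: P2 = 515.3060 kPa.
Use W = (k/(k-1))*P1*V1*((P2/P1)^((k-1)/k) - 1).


(k-1)/k = 0.2308
(P2/P1)^exp = 1.3413
W = 4.3333 * 144.3700 * 0.3660 * (1.3413 - 1) = 78.1438 kJ

78.1438 kJ


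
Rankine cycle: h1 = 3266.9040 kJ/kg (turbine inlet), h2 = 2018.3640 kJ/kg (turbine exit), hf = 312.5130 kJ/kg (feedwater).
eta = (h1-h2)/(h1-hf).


W = 1248.5400 kJ/kg
Q_in = 2954.3910 kJ/kg
eta = 0.4226 = 42.2605%

eta = 42.2605%


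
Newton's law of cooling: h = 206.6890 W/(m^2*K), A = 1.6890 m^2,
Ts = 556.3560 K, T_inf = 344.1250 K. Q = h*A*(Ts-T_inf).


dT = 212.2310 K
Q = 206.6890 * 1.6890 * 212.2310 = 74089.3584 W

74089.3584 W


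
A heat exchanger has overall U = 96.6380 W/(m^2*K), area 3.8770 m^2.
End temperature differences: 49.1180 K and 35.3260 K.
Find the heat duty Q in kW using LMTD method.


LMTD = 41.8439 K
Q = 96.6380 * 3.8770 * 41.8439 = 15677.4506 W = 15.6775 kW

15.6775 kW


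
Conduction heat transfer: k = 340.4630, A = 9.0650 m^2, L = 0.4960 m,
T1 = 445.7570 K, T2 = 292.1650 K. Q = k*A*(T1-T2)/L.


dT = 153.5920 K
Q = 340.4630 * 9.0650 * 153.5920 / 0.4960 = 955706.7408 W

955706.7408 W


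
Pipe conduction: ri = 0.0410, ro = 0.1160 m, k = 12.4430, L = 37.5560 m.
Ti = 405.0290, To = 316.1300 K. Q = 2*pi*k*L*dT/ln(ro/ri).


dT = 88.8990 K
ln(ro/ri) = 1.0400
Q = 2*pi*12.4430*37.5560*88.8990 / 1.0400 = 250980.6662 W

250980.6662 W


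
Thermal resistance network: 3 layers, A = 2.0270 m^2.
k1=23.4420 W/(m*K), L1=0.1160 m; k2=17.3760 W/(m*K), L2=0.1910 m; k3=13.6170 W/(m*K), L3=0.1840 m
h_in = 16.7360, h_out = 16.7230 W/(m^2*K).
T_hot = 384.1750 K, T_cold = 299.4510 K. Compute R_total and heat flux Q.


R_conv_in = 1/(16.7360*2.0270) = 0.0295
R_1 = 0.1160/(23.4420*2.0270) = 0.0024
R_2 = 0.1910/(17.3760*2.0270) = 0.0054
R_3 = 0.1840/(13.6170*2.0270) = 0.0067
R_conv_out = 1/(16.7230*2.0270) = 0.0295
R_total = 0.0735 K/W
Q = 84.7240 / 0.0735 = 1152.5690 W

R_total = 0.0735 K/W, Q = 1152.5690 W


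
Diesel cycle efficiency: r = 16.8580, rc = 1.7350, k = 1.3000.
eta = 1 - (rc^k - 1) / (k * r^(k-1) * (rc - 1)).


r^(k-1) = 2.3337
rc^k = 2.0469
eta = 0.5305 = 53.0519%

53.0519%


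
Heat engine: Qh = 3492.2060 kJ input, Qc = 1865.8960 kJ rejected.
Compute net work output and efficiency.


W = 3492.2060 - 1865.8960 = 1626.3100 kJ
eta = 1626.3100 / 3492.2060 = 0.4657 = 46.5697%

W = 1626.3100 kJ, eta = 46.5697%


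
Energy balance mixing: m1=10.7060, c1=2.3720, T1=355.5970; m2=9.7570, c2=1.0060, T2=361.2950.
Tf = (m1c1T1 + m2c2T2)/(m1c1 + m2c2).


num = 12576.5612
den = 35.2102
Tf = 357.1854 K

357.1854 K


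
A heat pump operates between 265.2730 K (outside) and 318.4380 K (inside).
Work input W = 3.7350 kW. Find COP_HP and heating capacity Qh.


COP = 318.4380 / 53.1650 = 5.9896
Qh = 5.9896 * 3.7350 = 22.3712 kW

COP = 5.9896, Qh = 22.3712 kW


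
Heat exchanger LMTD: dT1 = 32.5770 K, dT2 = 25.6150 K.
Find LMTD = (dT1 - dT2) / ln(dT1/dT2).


dT1/dT2 = 1.2718
ln(dT1/dT2) = 0.2404
LMTD = 6.9620 / 0.2404 = 28.9566 K

28.9566 K


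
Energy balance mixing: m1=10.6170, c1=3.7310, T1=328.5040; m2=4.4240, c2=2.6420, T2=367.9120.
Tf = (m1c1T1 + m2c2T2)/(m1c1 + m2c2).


num = 17312.9413
den = 51.3002
Tf = 337.4827 K

337.4827 K


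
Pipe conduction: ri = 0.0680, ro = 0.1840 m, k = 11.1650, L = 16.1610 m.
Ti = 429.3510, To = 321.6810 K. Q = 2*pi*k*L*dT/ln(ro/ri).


dT = 107.6700 K
ln(ro/ri) = 0.9954
Q = 2*pi*11.1650*16.1610*107.6700 / 0.9954 = 122628.5699 W

122628.5699 W


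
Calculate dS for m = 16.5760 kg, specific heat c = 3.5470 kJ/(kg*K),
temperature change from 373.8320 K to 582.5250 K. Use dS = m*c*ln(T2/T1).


T2/T1 = 1.5583
ln(T2/T1) = 0.4436
dS = 16.5760 * 3.5470 * 0.4436 = 26.0795 kJ/K

26.0795 kJ/K


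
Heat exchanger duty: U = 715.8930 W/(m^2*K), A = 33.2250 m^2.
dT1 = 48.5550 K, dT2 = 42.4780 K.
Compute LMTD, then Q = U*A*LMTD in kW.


LMTD = 45.4488 K
Q = 715.8930 * 33.2250 * 45.4488 = 1081024.6347 W = 1081.0246 kW

1081.0246 kW


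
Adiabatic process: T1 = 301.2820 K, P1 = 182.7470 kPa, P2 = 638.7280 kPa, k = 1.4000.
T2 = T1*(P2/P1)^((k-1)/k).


(k-1)/k = 0.2857
(P2/P1)^exp = 1.4298
T2 = 301.2820 * 1.4298 = 430.7736 K

430.7736 K


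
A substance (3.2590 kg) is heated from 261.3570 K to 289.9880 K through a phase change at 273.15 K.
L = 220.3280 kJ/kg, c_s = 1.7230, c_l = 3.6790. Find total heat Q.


Q1 (sensible, solid) = 3.2590 * 1.7230 * 11.7930 = 66.2207 kJ
Q2 (latent) = 3.2590 * 220.3280 = 718.0490 kJ
Q3 (sensible, liquid) = 3.2590 * 3.6790 * 16.8380 = 201.8853 kJ
Q_total = 986.1550 kJ

986.1550 kJ


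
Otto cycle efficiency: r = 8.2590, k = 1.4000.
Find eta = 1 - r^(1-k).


r^(k-1) = 2.3269
eta = 1 - 1/2.3269 = 0.5702 = 57.0237%

57.0237%


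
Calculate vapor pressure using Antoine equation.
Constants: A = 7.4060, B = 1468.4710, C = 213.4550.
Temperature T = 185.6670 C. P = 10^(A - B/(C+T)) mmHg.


C+T = 399.1220
B/(C+T) = 3.6793
log10(P) = 7.4060 - 3.6793 = 3.7267
P = 10^3.7267 = 5330.2372 mmHg

5330.2372 mmHg


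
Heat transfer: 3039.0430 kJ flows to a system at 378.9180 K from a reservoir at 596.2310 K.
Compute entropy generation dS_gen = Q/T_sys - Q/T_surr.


dS_sys = 3039.0430/378.9180 = 8.0203 kJ/K
dS_surr = -3039.0430/596.2310 = -5.0971 kJ/K
dS_gen = 8.0203 - 5.0971 = 2.9232 kJ/K (irreversible)

dS_gen = 2.9232 kJ/K, irreversible


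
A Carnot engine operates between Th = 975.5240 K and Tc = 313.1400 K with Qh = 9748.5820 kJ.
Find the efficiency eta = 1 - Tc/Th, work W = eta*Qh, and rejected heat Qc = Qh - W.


eta = 1 - 313.1400/975.5240 = 0.6790
W = 0.6790 * 9748.5820 = 6619.3192 kJ
Qc = 9748.5820 - 6619.3192 = 3129.2628 kJ

eta = 67.9003%, W = 6619.3192 kJ, Qc = 3129.2628 kJ


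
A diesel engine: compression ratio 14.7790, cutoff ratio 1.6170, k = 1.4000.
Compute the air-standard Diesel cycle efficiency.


r^(k-1) = 2.9367
rc^k = 1.9597
eta = 0.6217 = 62.1668%

62.1668%


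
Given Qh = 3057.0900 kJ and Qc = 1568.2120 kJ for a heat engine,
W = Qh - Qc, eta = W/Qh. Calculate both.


W = 3057.0900 - 1568.2120 = 1488.8780 kJ
eta = 1488.8780 / 3057.0900 = 0.4870 = 48.7025%

W = 1488.8780 kJ, eta = 48.7025%


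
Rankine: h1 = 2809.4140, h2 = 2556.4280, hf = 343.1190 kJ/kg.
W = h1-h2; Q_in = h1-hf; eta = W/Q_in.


W = 252.9860 kJ/kg
Q_in = 2466.2950 kJ/kg
eta = 0.1026 = 10.2577%

eta = 10.2577%


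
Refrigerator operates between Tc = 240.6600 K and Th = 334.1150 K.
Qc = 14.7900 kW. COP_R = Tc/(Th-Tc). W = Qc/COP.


COP = 240.6600 / 93.4550 = 2.5751
W = 14.7900 / 2.5751 = 5.7434 kW

COP = 2.5751, W = 5.7434 kW


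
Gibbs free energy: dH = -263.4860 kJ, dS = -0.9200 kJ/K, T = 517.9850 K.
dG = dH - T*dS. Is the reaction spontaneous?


T*dS = 517.9850 * -0.9200 = -476.5462 kJ
dG = -263.4860 + 476.5462 = 213.0602 kJ (non-spontaneous)

dG = 213.0602 kJ, non-spontaneous


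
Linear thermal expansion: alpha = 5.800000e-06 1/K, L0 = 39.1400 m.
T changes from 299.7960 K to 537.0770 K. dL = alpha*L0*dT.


dT = 237.2810 K
dL = 5.800000e-06 * 39.1400 * 237.2810 = 0.053866 m
L_final = 39.193866 m

dL = 0.053866 m


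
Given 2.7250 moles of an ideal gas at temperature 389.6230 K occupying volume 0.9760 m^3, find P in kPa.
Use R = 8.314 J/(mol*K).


P = nRT/V = 2.7250 * 8.314 * 389.6230 / 0.9760
= 8827.1623 / 0.9760 = 9044.2237 Pa = 9.0442 kPa

9.0442 kPa


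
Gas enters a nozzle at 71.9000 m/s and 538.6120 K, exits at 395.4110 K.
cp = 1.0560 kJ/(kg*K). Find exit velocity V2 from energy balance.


dT = 143.2010 K
2*cp*1000*dT = 302440.5120
V1^2 = 5169.6100
V2 = sqrt(307610.1220) = 554.6261 m/s

554.6261 m/s


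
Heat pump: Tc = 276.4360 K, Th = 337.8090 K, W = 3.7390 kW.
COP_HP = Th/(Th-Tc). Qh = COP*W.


COP = 337.8090 / 61.3730 = 5.5042
Qh = 5.5042 * 3.7390 = 20.5802 kW

COP = 5.5042, Qh = 20.5802 kW


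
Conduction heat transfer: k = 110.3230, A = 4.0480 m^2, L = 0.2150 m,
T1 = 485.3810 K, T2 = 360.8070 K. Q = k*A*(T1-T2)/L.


dT = 124.5740 K
Q = 110.3230 * 4.0480 * 124.5740 / 0.2150 = 258759.0313 W

258759.0313 W


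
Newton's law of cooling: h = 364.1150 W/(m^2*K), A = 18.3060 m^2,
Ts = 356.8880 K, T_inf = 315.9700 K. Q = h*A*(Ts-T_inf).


dT = 40.9180 K
Q = 364.1150 * 18.3060 * 40.9180 = 272738.4867 W

272738.4867 W


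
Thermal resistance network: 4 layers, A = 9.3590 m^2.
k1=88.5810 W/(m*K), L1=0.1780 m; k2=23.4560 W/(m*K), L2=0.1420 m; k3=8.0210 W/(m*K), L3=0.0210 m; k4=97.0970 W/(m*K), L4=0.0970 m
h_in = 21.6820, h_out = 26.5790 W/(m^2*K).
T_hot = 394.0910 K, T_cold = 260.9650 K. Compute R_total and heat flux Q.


R_conv_in = 1/(21.6820*9.3590) = 0.0049
R_1 = 0.1780/(88.5810*9.3590) = 0.0002
R_2 = 0.1420/(23.4560*9.3590) = 0.0006
R_3 = 0.0210/(8.0210*9.3590) = 0.0003
R_4 = 0.0970/(97.0970*9.3590) = 0.0001
R_conv_out = 1/(26.5790*9.3590) = 0.0040
R_total = 0.0102 K/W
Q = 133.1260 / 0.0102 = 13056.5511 W

R_total = 0.0102 K/W, Q = 13056.5511 W


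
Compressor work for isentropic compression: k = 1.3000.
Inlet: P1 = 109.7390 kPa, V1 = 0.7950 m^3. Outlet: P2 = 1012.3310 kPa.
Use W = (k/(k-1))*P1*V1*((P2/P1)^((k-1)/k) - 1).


(k-1)/k = 0.2308
(P2/P1)^exp = 1.6699
W = 4.3333 * 109.7390 * 0.7950 * (1.6699 - 1) = 253.2460 kJ

253.2460 kJ


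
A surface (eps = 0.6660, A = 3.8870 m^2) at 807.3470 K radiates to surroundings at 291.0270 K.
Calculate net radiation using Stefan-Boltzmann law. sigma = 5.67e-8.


T^4 = 4.2486e+11
Tsurr^4 = 7.1735e+09
Q = 0.6660 * 5.67e-8 * 3.8870 * 4.1768e+11 = 61308.0139 W

61308.0139 W


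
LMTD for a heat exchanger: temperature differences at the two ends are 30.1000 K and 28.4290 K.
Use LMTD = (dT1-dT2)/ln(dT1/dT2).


dT1/dT2 = 1.0588
ln(dT1/dT2) = 0.0571
LMTD = 1.6710 / 0.0571 = 29.2565 K

29.2565 K


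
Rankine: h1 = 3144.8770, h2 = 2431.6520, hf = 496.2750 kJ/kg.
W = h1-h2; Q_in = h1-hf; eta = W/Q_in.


W = 713.2250 kJ/kg
Q_in = 2648.6020 kJ/kg
eta = 0.2693 = 26.9284%

eta = 26.9284%


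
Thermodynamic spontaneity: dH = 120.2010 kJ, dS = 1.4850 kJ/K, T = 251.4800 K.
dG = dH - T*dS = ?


T*dS = 251.4800 * 1.4850 = 373.4478 kJ
dG = 120.2010 - 373.4478 = -253.2468 kJ (spontaneous)

dG = -253.2468 kJ, spontaneous


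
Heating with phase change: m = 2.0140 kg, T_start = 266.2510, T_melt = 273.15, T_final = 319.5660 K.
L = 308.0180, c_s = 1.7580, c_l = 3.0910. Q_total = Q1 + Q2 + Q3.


Q1 (sensible, solid) = 2.0140 * 1.7580 * 6.8990 = 24.4267 kJ
Q2 (latent) = 2.0140 * 308.0180 = 620.3483 kJ
Q3 (sensible, liquid) = 2.0140 * 3.0910 * 46.4160 = 288.9523 kJ
Q_total = 933.7273 kJ

933.7273 kJ


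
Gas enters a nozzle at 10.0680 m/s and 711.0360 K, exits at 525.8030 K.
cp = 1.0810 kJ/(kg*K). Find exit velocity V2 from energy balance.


dT = 185.2330 K
2*cp*1000*dT = 400473.7460
V1^2 = 101.3646
V2 = sqrt(400575.1106) = 632.9100 m/s

632.9100 m/s


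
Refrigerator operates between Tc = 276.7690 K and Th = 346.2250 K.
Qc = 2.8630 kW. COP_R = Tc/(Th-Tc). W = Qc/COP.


COP = 276.7690 / 69.4560 = 3.9848
W = 2.8630 / 3.9848 = 0.7185 kW

COP = 3.9848, W = 0.7185 kW


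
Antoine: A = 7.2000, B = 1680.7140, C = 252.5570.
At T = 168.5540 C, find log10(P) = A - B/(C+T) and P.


C+T = 421.1110
B/(C+T) = 3.9911
log10(P) = 7.2000 - 3.9911 = 3.2089
P = 10^3.2089 = 1617.5493 mmHg

1617.5493 mmHg


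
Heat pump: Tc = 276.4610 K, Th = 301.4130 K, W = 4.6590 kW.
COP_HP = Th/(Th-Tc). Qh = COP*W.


COP = 301.4130 / 24.9520 = 12.0797
Qh = 12.0797 * 4.6590 = 56.2794 kW

COP = 12.0797, Qh = 56.2794 kW


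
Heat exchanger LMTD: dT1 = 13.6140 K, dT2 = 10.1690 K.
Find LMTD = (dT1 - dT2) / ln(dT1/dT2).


dT1/dT2 = 1.3388
ln(dT1/dT2) = 0.2918
LMTD = 3.4450 / 0.2918 = 11.8079 K

11.8079 K


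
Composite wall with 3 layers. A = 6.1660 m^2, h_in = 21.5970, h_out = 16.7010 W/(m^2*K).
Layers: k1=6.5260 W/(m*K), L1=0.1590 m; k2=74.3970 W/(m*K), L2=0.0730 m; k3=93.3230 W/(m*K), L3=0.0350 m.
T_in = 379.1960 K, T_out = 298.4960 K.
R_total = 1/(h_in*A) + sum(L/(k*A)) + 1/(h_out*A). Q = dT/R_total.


R_conv_in = 1/(21.5970*6.1660) = 0.0075
R_1 = 0.1590/(6.5260*6.1660) = 0.0040
R_2 = 0.0730/(74.3970*6.1660) = 0.0002
R_3 = 0.0350/(93.3230*6.1660) = 6.0824e-05
R_conv_out = 1/(16.7010*6.1660) = 0.0097
R_total = 0.0214 K/W
Q = 80.7000 / 0.0214 = 3772.5340 W

R_total = 0.0214 K/W, Q = 3772.5340 W


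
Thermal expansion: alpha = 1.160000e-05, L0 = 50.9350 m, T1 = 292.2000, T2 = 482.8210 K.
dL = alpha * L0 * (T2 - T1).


dT = 190.6210 K
dL = 1.160000e-05 * 50.9350 * 190.6210 = 0.112628 m
L_final = 51.047628 m

dL = 0.112628 m


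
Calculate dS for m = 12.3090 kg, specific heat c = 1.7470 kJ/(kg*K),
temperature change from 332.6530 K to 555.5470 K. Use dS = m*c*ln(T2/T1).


T2/T1 = 1.6700
ln(T2/T1) = 0.5129
dS = 12.3090 * 1.7470 * 0.5129 = 11.0283 kJ/K

11.0283 kJ/K


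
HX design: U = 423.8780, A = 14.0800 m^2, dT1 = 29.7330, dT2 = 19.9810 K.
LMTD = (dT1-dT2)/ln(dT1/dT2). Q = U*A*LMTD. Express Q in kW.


LMTD = 24.5348 K
Q = 423.8780 * 14.0800 * 24.5348 = 146428.8398 W = 146.4288 kW

146.4288 kW


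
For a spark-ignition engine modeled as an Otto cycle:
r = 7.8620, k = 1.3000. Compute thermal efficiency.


r^(k-1) = 1.8564
eta = 1 - 1/1.8564 = 0.4613 = 46.1309%

46.1309%


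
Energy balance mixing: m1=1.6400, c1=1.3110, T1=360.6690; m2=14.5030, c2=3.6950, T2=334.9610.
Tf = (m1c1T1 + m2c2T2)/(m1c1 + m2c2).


num = 18725.5388
den = 55.7386
Tf = 335.9527 K

335.9527 K


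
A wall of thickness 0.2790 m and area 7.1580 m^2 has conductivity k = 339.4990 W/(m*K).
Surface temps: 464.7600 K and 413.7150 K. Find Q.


dT = 51.0450 K
Q = 339.4990 * 7.1580 * 51.0450 / 0.2790 = 444609.9712 W

444609.9712 W


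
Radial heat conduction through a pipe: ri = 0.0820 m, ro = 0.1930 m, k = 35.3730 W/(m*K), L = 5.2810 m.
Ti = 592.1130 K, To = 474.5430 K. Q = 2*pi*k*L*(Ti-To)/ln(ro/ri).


dT = 117.5700 K
ln(ro/ri) = 0.8560
Q = 2*pi*35.3730*5.2810*117.5700 / 0.8560 = 161214.9922 W

161214.9922 W


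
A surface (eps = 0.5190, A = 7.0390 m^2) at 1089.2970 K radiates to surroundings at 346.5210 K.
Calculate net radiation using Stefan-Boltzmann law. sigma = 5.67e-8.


T^4 = 1.4079e+12
Tsurr^4 = 1.4418e+10
Q = 0.5190 * 5.67e-8 * 7.0390 * 1.3935e+12 = 288653.0618 W

288653.0618 W


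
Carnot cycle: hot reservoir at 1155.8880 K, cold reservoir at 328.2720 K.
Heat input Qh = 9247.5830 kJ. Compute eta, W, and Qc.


eta = 1 - 328.2720/1155.8880 = 0.7160
W = 0.7160 * 9247.5830 = 6621.2710 kJ
Qc = 9247.5830 - 6621.2710 = 2626.3120 kJ

eta = 71.6000%, W = 6621.2710 kJ, Qc = 2626.3120 kJ


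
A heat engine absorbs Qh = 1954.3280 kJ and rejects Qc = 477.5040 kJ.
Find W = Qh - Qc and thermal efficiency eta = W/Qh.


W = 1954.3280 - 477.5040 = 1476.8240 kJ
eta = 1476.8240 / 1954.3280 = 0.7557 = 75.5668%

W = 1476.8240 kJ, eta = 75.5668%


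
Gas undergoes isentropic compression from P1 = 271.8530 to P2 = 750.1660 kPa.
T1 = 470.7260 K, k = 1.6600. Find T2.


(k-1)/k = 0.3976
(P2/P1)^exp = 1.4972
T2 = 470.7260 * 1.4972 = 704.7503 K

704.7503 K


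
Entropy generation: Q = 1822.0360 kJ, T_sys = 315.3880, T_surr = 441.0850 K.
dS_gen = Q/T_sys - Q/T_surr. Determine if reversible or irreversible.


dS_sys = 1822.0360/315.3880 = 5.7771 kJ/K
dS_surr = -1822.0360/441.0850 = -4.1308 kJ/K
dS_gen = 5.7771 - 4.1308 = 1.6463 kJ/K (irreversible)

dS_gen = 1.6463 kJ/K, irreversible


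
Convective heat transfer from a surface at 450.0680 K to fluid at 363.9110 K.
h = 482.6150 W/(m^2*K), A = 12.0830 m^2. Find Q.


dT = 86.1570 K
Q = 482.6150 * 12.0830 * 86.1570 = 502419.1215 W

502419.1215 W
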